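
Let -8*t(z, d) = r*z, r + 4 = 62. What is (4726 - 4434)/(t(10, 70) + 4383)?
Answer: 584/8621 ≈ 0.067742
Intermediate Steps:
r = 58 (r = -4 + 62 = 58)
t(z, d) = -29*z/4
(4726 - 4434)/(t(10, 70) + 4383) = (4726 - 4434)/(-29/4*10 + 4383) = 292/(-145/2 + 4383) = 292/(8621/2) = 292*(2/8621) = 584/8621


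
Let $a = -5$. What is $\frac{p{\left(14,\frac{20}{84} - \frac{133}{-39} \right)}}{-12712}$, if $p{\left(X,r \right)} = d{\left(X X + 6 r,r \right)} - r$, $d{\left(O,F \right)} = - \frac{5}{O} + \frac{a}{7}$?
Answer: $\frac{7913121}{22936871776} \approx 0.000345$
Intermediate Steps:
$d{\left(O,F \right)} = - \frac{5}{7} - \frac{5}{O}$ ($d{\left(O,F \right)} = - \frac{5}{O} - \frac{5}{7} = - \frac{5}{7} - \frac{5}{O}$)
$p{\left(X,r \right)} = - \frac{5}{7} - r - \frac{5}{X^{2} + 6 r}$ ($p{\left(X,r \right)} = \left(- \frac{5}{7} - \frac{5}{X X + 6 r}\right) - r = \left(- \frac{5}{7} - \frac{5}{X^{2} + 6 r}\right) - r = - \frac{5}{7} - r - \frac{5}{X^{2} + 6 r}$)
$\frac{p{\left(14,\frac{20}{84} - \frac{133}{-39} \right)}}{-12712} = \frac{\frac{1}{7} \frac{1}{14^{2} + 6 \left(\frac{20}{84} - \frac{133}{-39}\right)} \left(-35 + \left(-5 - 7 \left(\frac{20}{84} - \frac{133}{-39}\right)\right) \left(14^{2} + 6 \left(\frac{20}{84} - \frac{133}{-39}\right)\right)\right)}{-12712} = \frac{-35 + \left(-5 - 7 \left(20 \cdot \frac{1}{84} - - \frac{133}{39}\right)\right) \left(196 + 6 \left(20 \cdot \frac{1}{84} - - \frac{133}{39}\right)\right)}{7 \left(196 + 6 \left(20 \cdot \frac{1}{84} - - \frac{133}{39}\right)\right)} \left(- \frac{1}{12712}\right) = \frac{-35 + \left(-5 - 7 \left(\frac{5}{21} + \frac{133}{39}\right)\right) \left(196 + 6 \left(\frac{5}{21} + \frac{133}{39}\right)\right)}{7 \left(196 + 6 \left(\frac{5}{21} + \frac{133}{39}\right)\right)} \left(- \frac{1}{12712}\right) = \frac{-35 + \left(-5 - \frac{332}{13}\right) \left(196 + 6 \cdot \frac{332}{91}\right)}{7 \left(196 + 6 \cdot \frac{332}{91}\right)} \left(- \frac{1}{12712}\right) = \frac{-35 + \left(-5 - \frac{332}{13}\right) \left(196 + \frac{1992}{91}\right)}{7 \left(196 + \frac{1992}{91}\right)} \left(- \frac{1}{12712}\right) = \frac{-35 - \frac{7871716}{1183}}{7 \cdot \frac{19828}{91}} \left(- \frac{1}{12712}\right) = \frac{1}{7} \cdot \frac{91}{19828} \left(-35 - \frac{7871716}{1183}\right) \left(- \frac{1}{12712}\right) = \frac{1}{7} \cdot \frac{91}{19828} \left(- \frac{7913121}{1183}\right) \left(- \frac{1}{12712}\right) = \left(- \frac{7913121}{1804348}\right) \left(- \frac{1}{12712}\right) = \frac{7913121}{22936871776}$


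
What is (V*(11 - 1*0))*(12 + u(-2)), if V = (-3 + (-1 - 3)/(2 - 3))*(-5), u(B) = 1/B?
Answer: -1265/2 ≈ -632.50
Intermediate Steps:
V = -5 (V = (-3 - 4/(-1))*(-5) = (-3 - 4*(-1))*(-5) = (-3 + 4)*(-5) = 1*(-5) = -5)
(V*(11 - 1*0))*(12 + u(-2)) = (-5*(11 - 1*0))*(12 + 1/(-2)) = (-5*(11 + 0))*(12 - ½) = -5*11*(23/2) = -55*23/2 = -1265/2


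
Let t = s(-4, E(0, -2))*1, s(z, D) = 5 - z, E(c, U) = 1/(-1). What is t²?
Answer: 81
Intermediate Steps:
E(c, U) = -1
t = 9 (t = (5 - 1*(-4))*1 = (5 + 4)*1 = 9*1 = 9)
t² = 9² = 81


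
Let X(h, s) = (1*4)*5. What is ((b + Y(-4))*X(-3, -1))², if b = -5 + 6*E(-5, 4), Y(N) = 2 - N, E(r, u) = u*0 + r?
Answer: 336400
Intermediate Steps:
E(r, u) = r (E(r, u) = 0 + r = r)
X(h, s) = 20 (X(h, s) = 4*5 = 20)
b = -35 (b = -5 + 6*(-5) = -5 - 30 = -35)
((b + Y(-4))*X(-3, -1))² = ((-35 + (2 - 1*(-4)))*20)² = ((-35 + (2 + 4))*20)² = ((-35 + 6)*20)² = (-29*20)² = (-580)² = 336400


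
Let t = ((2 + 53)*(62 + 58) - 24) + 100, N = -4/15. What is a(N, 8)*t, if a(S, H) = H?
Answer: 53408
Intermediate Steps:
N = -4/15 (N = -4*1/15 = -4/15 ≈ -0.26667)
t = 6676 (t = (55*120 - 24) + 100 = (6600 - 24) + 100 = 6576 + 100 = 6676)
a(N, 8)*t = 8*6676 = 53408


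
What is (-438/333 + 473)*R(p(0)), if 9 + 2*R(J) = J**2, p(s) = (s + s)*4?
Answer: -157071/74 ≈ -2122.6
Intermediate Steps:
p(s) = 8*s (p(s) = (2*s)*4 = 8*s)
R(J) = -9/2 + J**2/2
(-438/333 + 473)*R(p(0)) = (-438/333 + 473)*(-9/2 + (8*0)**2/2) = (-438*1/333 + 473)*(-9/2 + (1/2)*0**2) = (-146/111 + 473)*(-9/2 + (1/2)*0) = 52357*(-9/2 + 0)/111 = (52357/111)*(-9/2) = -157071/74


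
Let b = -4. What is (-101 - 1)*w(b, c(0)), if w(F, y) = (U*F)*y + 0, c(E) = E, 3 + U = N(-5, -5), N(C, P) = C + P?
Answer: 0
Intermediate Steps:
U = -13 (U = -3 + (-5 - 5) = -3 - 10 = -13)
w(F, y) = -13*F*y (w(F, y) = (-13*F)*y + 0 = -13*F*y + 0 = -13*F*y)
(-101 - 1)*w(b, c(0)) = (-101 - 1)*(-13*(-4)*0) = -102*0 = 0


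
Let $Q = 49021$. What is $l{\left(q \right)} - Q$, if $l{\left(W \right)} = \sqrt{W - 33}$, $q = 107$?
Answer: $-49021 + \sqrt{74} \approx -49012.0$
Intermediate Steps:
$l{\left(W \right)} = \sqrt{-33 + W}$
$l{\left(q \right)} - Q = \sqrt{-33 + 107} - 49021 = \sqrt{74} - 49021 = -49021 + \sqrt{74}$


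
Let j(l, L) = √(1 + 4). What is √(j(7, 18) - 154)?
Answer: √(-154 + √5) ≈ 12.319*I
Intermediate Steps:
j(l, L) = √5
√(j(7, 18) - 154) = √(√5 - 154) = √(-154 + √5)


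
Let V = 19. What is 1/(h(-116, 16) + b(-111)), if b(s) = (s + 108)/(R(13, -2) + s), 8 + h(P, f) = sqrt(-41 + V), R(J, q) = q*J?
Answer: -149741/1607567 - 18769*I*sqrt(22)/1607567 ≈ -0.093148 - 0.054763*I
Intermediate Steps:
R(J, q) = J*q
h(P, f) = -8 + I*sqrt(22) (h(P, f) = -8 + sqrt(-41 + 19) = -8 + sqrt(-22) = -8 + I*sqrt(22))
b(s) = (108 + s)/(-26 + s) (b(s) = (s + 108)/(13*(-2) + s) = (108 + s)/(-26 + s))
1/(h(-116, 16) + b(-111)) = 1/((-8 + I*sqrt(22)) + (108 - 111)/(-26 - 111)) = 1/((-8 + I*sqrt(22)) - 3/(-137)) = 1/((-8 + I*sqrt(22)) - 1/137*(-3)) = 1/((-8 + I*sqrt(22)) + 3/137) = 1/(-1093/137 + I*sqrt(22))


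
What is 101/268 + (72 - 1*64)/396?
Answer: 10535/26532 ≈ 0.39707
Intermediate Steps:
101/268 + (72 - 1*64)/396 = 101*(1/268) + (72 - 64)*(1/396) = 101/268 + 8*(1/396) = 101/268 + 2/99 = 10535/26532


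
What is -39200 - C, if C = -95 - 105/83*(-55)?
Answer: -3251490/83 ≈ -39175.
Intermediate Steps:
C = -2110/83 (C = -95 - 105*1/83*(-55) = -95 - 105/83*(-55) = -95 + 5775/83 = -2110/83 ≈ -25.422)
-39200 - C = -39200 - 1*(-2110/83) = -39200 + 2110/83 = -3251490/83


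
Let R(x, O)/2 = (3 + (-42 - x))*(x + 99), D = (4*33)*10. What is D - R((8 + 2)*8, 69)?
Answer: 43922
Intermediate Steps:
D = 1320 (D = 132*10 = 1320)
R(x, O) = 2*(-39 - x)*(99 + x) (R(x, O) = 2*((3 + (-42 - x))*(x + 99)) = 2*((-39 - x)*(99 + x)) = 2*(-39 - x)*(99 + x))
D - R((8 + 2)*8, 69) = 1320 - (-7722 - 276*(8 + 2)*8 - 2*64*(8 + 2)²) = 1320 - (-7722 - 2760*8 - 2*(10*8)²) = 1320 - (-7722 - 276*80 - 2*80²) = 1320 - (-7722 - 22080 - 2*6400) = 1320 - (-7722 - 22080 - 12800) = 1320 - 1*(-42602) = 1320 + 42602 = 43922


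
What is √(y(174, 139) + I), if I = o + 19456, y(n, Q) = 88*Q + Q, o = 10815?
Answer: 3*√4738 ≈ 206.50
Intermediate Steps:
y(n, Q) = 89*Q
I = 30271 (I = 10815 + 19456 = 30271)
√(y(174, 139) + I) = √(89*139 + 30271) = √(12371 + 30271) = √42642 = 3*√4738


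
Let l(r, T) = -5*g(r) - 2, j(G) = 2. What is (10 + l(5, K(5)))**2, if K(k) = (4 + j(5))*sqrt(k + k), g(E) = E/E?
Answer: 9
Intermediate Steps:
g(E) = 1
K(k) = 6*sqrt(2)*sqrt(k) (K(k) = (4 + 2)*sqrt(k + k) = 6*sqrt(2*k) = 6*(sqrt(2)*sqrt(k)) = 6*sqrt(2)*sqrt(k))
l(r, T) = -7 (l(r, T) = -5*1 - 2 = -5 - 2 = -7)
(10 + l(5, K(5)))**2 = (10 - 7)**2 = 3**2 = 9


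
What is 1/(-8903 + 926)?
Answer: -1/7977 ≈ -0.00012536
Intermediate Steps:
1/(-8903 + 926) = 1/(-7977) = -1/7977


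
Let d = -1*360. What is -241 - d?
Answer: 119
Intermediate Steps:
d = -360
-241 - d = -241 - 1*(-360) = -241 + 360 = 119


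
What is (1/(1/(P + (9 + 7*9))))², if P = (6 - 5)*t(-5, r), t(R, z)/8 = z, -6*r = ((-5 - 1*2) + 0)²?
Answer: 400/9 ≈ 44.444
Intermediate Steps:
r = -49/6 (r = -((-5 - 1*2) + 0)²/6 = -((-5 - 2) + 0)²/6 = -(-7 + 0)²/6 = -⅙*(-7)² = -⅙*49 = -49/6 ≈ -8.1667)
t(R, z) = 8*z
P = -196/3 (P = (6 - 5)*(8*(-49/6)) = 1*(-196/3) = -196/3 ≈ -65.333)
(1/(1/(P + (9 + 7*9))))² = (1/(1/(-196/3 + (9 + 7*9))))² = (1/(1/(-196/3 + (9 + 63))))² = (1/(1/(-196/3 + 72)))² = (1/(1/(20/3)))² = (1/(3/20))² = (20/3)² = 400/9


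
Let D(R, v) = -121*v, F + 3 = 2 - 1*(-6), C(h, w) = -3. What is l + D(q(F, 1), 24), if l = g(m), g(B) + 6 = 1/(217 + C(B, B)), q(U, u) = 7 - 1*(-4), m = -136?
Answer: -622739/214 ≈ -2910.0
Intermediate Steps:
F = 5 (F = -3 + (2 - 1*(-6)) = -3 + (2 + 6) = -3 + 8 = 5)
q(U, u) = 11 (q(U, u) = 7 + 4 = 11)
g(B) = -1283/214 (g(B) = -6 + 1/(217 - 3) = -6 + 1/214 = -1283/214)
l = -1283/214 ≈ -5.9953
l + D(q(F, 1), 24) = -1283/214 - 121*24 = -1283/214 - 2904 = -622739/214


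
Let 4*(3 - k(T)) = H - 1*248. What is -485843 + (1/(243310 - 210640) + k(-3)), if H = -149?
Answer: -31738300603/65340 ≈ -4.8574e+5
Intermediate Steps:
k(T) = 409/4 (k(T) = 3 - (-149 - 1*248)/4 = 3 - (-149 - 248)/4 = 3 - ¼*(-397) = 3 + 397/4 = 409/4)
-485843 + (1/(243310 - 210640) + k(-3)) = -485843 + (1/(243310 - 210640) + 409/4) = -485843 + (1/32670 + 409/4) = -485843 + 6681017/65340 = -31738300603/65340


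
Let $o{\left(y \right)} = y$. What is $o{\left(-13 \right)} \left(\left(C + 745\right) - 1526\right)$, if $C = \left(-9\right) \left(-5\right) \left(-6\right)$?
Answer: $13663$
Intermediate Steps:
$C = -270$ ($C = 45 \left(-6\right) = -270$)
$o{\left(-13 \right)} \left(\left(C + 745\right) - 1526\right) = - 13 \left(\left(-270 + 745\right) - 1526\right) = - 13 \left(475 - 1526\right) = \left(-13\right) \left(-1051\right) = 13663$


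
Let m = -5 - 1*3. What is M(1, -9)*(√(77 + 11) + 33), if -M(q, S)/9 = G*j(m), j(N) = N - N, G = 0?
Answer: 0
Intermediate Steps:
m = -8 (m = -5 - 3 = -8)
j(N) = 0
M(q, S) = 0 (M(q, S) = -0*0 = -9*0 = 0)
M(1, -9)*(√(77 + 11) + 33) = 0*(√(77 + 11) + 33) = 0*(√88 + 33) = 0*(2*√22 + 33) = 0*(33 + 2*√22) = 0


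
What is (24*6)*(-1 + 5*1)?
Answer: 576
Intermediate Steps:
(24*6)*(-1 + 5*1) = 144*(-1 + 5) = 144*4 = 576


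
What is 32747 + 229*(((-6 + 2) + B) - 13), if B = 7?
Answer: 30457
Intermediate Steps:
32747 + 229*(((-6 + 2) + B) - 13) = 32747 + 229*(((-6 + 2) + 7) - 13) = 32747 + 229*((-4 + 7) - 13) = 32747 + 229*(3 - 13) = 32747 + 229*(-10) = 32747 - 2290 = 30457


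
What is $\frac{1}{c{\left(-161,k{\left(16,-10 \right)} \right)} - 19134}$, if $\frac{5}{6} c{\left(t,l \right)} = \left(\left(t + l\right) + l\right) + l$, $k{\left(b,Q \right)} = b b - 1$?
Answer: $- \frac{5}{92046} \approx -5.4321 \cdot 10^{-5}$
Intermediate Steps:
$k{\left(b,Q \right)} = -1 + b^{2}$ ($k{\left(b,Q \right)} = b^{2} - 1 = -1 + b^{2}$)
$c{\left(t,l \right)} = \frac{6 t}{5} + \frac{18 l}{5}$ ($c{\left(t,l \right)} = \frac{6 \left(\left(\left(t + l\right) + l\right) + l\right)}{5} = \frac{6 \left(\left(\left(l + t\right) + l\right) + l\right)}{5} = \frac{6 \left(\left(t + 2 l\right) + l\right)}{5} = \frac{6 \left(t + 3 l\right)}{5} = \frac{6 t}{5} + \frac{18 l}{5}$)
$\frac{1}{c{\left(-161,k{\left(16,-10 \right)} \right)} - 19134} = \frac{1}{\left(\frac{6}{5} \left(-161\right) + \frac{18 \left(-1 + 16^{2}\right)}{5}\right) - 19134} = \frac{1}{\left(- \frac{966}{5} + \frac{18 \left(-1 + 256\right)}{5}\right) - 19134} = \frac{1}{\left(- \frac{966}{5} + \frac{18}{5} \cdot 255\right) - 19134} = \frac{1}{\left(- \frac{966}{5} + 918\right) - 19134} = \frac{1}{\frac{3624}{5} - 19134} = \frac{1}{- \frac{92046}{5}} = - \frac{5}{92046}$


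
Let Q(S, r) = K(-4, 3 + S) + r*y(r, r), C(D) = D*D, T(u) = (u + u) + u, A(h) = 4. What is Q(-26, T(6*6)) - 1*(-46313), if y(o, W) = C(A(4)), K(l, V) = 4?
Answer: 48045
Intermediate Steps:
T(u) = 3*u (T(u) = 2*u + u = 3*u)
C(D) = D²
y(o, W) = 16 (y(o, W) = 4² = 16)
Q(S, r) = 4 + 16*r (Q(S, r) = 4 + r*16 = 4 + 16*r)
Q(-26, T(6*6)) - 1*(-46313) = (4 + 16*(3*(6*6))) - 1*(-46313) = (4 + 16*(3*36)) + 46313 = (4 + 16*108) + 46313 = (4 + 1728) + 46313 = 1732 + 46313 = 48045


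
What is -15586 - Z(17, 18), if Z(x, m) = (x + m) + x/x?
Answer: -15622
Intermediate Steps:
Z(x, m) = 1 + m + x (Z(x, m) = (m + x) + 1 = 1 + m + x)
-15586 - Z(17, 18) = -15586 - (1 + 18 + 17) = -15586 - 1*36 = -15586 - 36 = -15622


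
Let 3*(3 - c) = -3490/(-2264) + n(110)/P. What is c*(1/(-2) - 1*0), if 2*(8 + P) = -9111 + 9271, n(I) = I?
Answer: -30211/30564 ≈ -0.98845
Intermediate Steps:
P = 72 (P = -8 + (-9111 + 9271)/2 = -8 + (1/2)*160 = -8 + 80 = 72)
c = 30211/15282 (c = 3 - (-3490/(-2264) + 110/72)/3 = 3 - (-3490*(-1/2264) + 110*(1/72))/3 = 3 - (1745/1132 + 55/36)/3 = 3 - 1/3*15635/5094 = 3 - 15635/15282 = 30211/15282 ≈ 1.9769)
c*(1/(-2) - 1*0) = 30211*(1/(-2) - 1*0)/15282 = 30211*(-1/2 + 0)/15282 = (30211/15282)*(-1/2) = -30211/30564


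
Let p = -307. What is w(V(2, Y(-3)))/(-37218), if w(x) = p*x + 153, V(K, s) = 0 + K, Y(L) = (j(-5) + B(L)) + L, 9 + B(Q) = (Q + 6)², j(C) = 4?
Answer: 461/37218 ≈ 0.012386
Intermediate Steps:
B(Q) = -9 + (6 + Q)² (B(Q) = -9 + (Q + 6)² = -9 + (6 + Q)²)
Y(L) = -5 + L + (6 + L)² (Y(L) = (4 + (-9 + (6 + L)²)) + L = (-5 + (6 + L)²) + L = -5 + L + (6 + L)²)
V(K, s) = K
w(x) = 153 - 307*x (w(x) = -307*x + 153 = 153 - 307*x)
w(V(2, Y(-3)))/(-37218) = (153 - 307*2)/(-37218) = (153 - 614)*(-1/37218) = -461*(-1/37218) = 461/37218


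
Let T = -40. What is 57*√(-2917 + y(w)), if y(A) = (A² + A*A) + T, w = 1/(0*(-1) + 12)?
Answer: 19*I*√425806/4 ≈ 3099.6*I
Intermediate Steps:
w = 1/12 (w = 1/(0 + 12) = 1/12 ≈ 0.083333)
y(A) = -40 + 2*A² (y(A) = (A² + A*A) - 40 = (A² + A²) - 40 = 2*A² - 40 = -40 + 2*A²)
57*√(-2917 + y(w)) = 57*√(-2917 + (-40 + 2*(1/12)²)) = 57*√(-2917 + (-40 + 2*(1/144))) = 57*√(-2917 + (-40 + 1/72)) = 57*√(-2917 - 2879/72) = 57*√(-212903/72) = 57*(I*√425806/12) = 19*I*√425806/4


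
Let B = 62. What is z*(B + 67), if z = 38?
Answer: 4902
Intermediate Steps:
z*(B + 67) = 38*(62 + 67) = 38*129 = 4902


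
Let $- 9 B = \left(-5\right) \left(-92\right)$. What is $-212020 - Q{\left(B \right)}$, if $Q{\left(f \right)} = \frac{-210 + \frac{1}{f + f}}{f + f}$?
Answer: $- \frac{179455466881}{846400} \approx -2.1202 \cdot 10^{5}$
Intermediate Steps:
$B = - \frac{460}{9}$ ($B = - \frac{\left(-5\right) \left(-92\right)}{9} = \left(- \frac{1}{9}\right) 460 = - \frac{460}{9} \approx -51.111$)
$Q{\left(f \right)} = \frac{-210 + \frac{1}{2 f}}{2 f}$
$-212020 - Q{\left(B \right)} = -212020 - \frac{1 - - \frac{64400}{3}}{4 \cdot \frac{211600}{81}} = -212020 - \frac{1}{4} \cdot \frac{81}{211600} \left(1 + \frac{64400}{3}\right) = -212020 - \frac{1}{4} \cdot \frac{81}{211600} \cdot \frac{64403}{3} = -212020 - \frac{1738881}{846400} = - \frac{179455466881}{846400}$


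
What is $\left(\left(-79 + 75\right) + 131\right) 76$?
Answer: $9652$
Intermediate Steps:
$\left(\left(-79 + 75\right) + 131\right) 76 = \left(-4 + 131\right) 76 = 127 \cdot 76 = 9652$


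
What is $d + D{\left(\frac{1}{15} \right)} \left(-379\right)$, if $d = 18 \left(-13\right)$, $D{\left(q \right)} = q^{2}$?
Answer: $- \frac{53029}{225} \approx -235.68$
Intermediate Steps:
$d = -234$
$d + D{\left(\frac{1}{15} \right)} \left(-379\right) = -234 + \left(\frac{1}{15}\right)^{2} \left(-379\right) = -234 + \frac{1}{225} \left(-379\right) = -234 - \frac{379}{225} = - \frac{53029}{225}$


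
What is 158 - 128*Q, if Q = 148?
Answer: -18786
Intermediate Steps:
158 - 128*Q = 158 - 128*148 = 158 - 18944 = -18786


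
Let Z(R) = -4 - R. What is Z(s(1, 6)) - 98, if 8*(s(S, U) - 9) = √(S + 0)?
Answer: -889/8 ≈ -111.13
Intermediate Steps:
s(S, U) = 9 + √S/8 (s(S, U) = 9 + √(S + 0)/8 = 9 + √S/8)
Z(s(1, 6)) - 98 = (-4 - (9 + √1/8)) - 98 = (-4 - (9 + (⅛)*1)) - 98 = (-4 - (9 + ⅛)) - 98 = (-4 - 1*73/8) - 98 = (-4 - 73/8) - 98 = -105/8 - 98 = -889/8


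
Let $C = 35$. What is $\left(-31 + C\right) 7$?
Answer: $28$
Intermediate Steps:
$\left(-31 + C\right) 7 = \left(-31 + 35\right) 7 = 4 \cdot 7 = 28$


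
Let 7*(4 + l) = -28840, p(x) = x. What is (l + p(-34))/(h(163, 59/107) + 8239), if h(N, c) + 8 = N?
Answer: -693/1399 ≈ -0.49535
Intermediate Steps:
h(N, c) = -8 + N
l = -4124 (l = -4 + (⅐)*(-28840) = -4 - 4120 = -4124)
(l + p(-34))/(h(163, 59/107) + 8239) = (-4124 - 34)/((-8 + 163) + 8239) = -4158/(155 + 8239) = -4158/8394 = -4158*1/8394 = -693/1399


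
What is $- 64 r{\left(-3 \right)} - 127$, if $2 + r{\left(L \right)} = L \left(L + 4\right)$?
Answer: $193$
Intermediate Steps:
$r{\left(L \right)} = -2 + L \left(4 + L\right)$ ($r{\left(L \right)} = -2 + L \left(L + 4\right) = -2 + L \left(4 + L\right)$)
$- 64 r{\left(-3 \right)} - 127 = - 64 \left(-2 + \left(-3\right)^{2} + 4 \left(-3\right)\right) - 127 = - 64 \left(-2 + 9 - 12\right) - 127 = \left(-64\right) \left(-5\right) - 127 = 320 - 127 = 193$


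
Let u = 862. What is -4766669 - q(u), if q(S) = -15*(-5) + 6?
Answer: -4766750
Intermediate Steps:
q(S) = 81 (q(S) = 75 + 6 = 81)
-4766669 - q(u) = -4766669 - 1*81 = -4766669 - 81 = -4766750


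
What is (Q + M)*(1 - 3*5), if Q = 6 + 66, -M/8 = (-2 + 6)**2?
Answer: 784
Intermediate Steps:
M = -128 (M = -8*(-2 + 6)**2 = -8*4**2 = -8*16 = -128)
Q = 72
(Q + M)*(1 - 3*5) = (72 - 128)*(1 - 3*5) = -56*(1 - 15) = -56*(-14) = 784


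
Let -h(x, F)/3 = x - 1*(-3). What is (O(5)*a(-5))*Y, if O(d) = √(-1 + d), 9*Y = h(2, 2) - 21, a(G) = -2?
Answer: 16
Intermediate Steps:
h(x, F) = -9 - 3*x (h(x, F) = -3*(x - 1*(-3)) = -3*(x + 3) = -3*(3 + x) = -9 - 3*x)
Y = -4 (Y = ((-9 - 3*2) - 21)/9 = ((-9 - 6) - 21)/9 = (-15 - 21)/9 = (⅑)*(-36) = -4)
(O(5)*a(-5))*Y = (√(-1 + 5)*(-2))*(-4) = (√4*(-2))*(-4) = (2*(-2))*(-4) = -4*(-4) = 16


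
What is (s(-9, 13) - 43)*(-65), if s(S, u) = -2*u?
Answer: 4485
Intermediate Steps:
(s(-9, 13) - 43)*(-65) = (-2*13 - 43)*(-65) = (-26 - 43)*(-65) = -69*(-65) = 4485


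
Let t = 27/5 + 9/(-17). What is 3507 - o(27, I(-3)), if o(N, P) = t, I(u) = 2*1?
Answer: 297681/85 ≈ 3502.1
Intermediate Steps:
t = 414/85 (t = 27*(⅕) + 9*(-1/17) = 27/5 - 9/17 = 414/85 ≈ 4.8706)
I(u) = 2
o(N, P) = 414/85
3507 - o(27, I(-3)) = 3507 - 1*414/85 = 3507 - 414/85 = 297681/85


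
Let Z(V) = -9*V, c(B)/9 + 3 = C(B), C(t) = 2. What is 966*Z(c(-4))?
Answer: 78246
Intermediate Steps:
c(B) = -9 (c(B) = -27 + 9*2 = -27 + 18 = -9)
966*Z(c(-4)) = 966*(-9*(-9)) = 966*81 = 78246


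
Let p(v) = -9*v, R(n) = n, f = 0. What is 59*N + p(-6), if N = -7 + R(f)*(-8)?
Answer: -359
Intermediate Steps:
N = -7 (N = -7 + 0*(-8) = -7 + 0 = -7)
59*N + p(-6) = 59*(-7) - 9*(-6) = -413 + 54 = -359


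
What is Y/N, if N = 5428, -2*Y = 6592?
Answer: -824/1357 ≈ -0.60722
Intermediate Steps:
Y = -3296 (Y = -½*6592 = -3296)
Y/N = -3296/5428 = -3296*1/5428 = -824/1357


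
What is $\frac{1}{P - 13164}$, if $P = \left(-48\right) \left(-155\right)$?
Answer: $- \frac{1}{5724} \approx -0.0001747$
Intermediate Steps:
$P = 7440$
$\frac{1}{P - 13164} = \frac{1}{7440 - 13164} = \frac{1}{-5724} = - \frac{1}{5724}$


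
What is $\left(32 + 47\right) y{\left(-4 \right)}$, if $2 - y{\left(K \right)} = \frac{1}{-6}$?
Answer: $\frac{1027}{6} \approx 171.17$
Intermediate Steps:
$y{\left(K \right)} = \frac{13}{6}$ ($y{\left(K \right)} = 2 - \frac{1}{-6} = 2 - - \frac{1}{6} = 2 + \frac{1}{6} = \frac{13}{6}$)
$\left(32 + 47\right) y{\left(-4 \right)} = \left(32 + 47\right) \frac{13}{6} = 79 \cdot \frac{13}{6} = \frac{1027}{6}$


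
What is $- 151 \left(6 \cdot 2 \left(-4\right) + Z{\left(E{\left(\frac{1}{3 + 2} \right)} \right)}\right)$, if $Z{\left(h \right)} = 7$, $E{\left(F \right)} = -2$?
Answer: $6191$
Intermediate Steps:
$- 151 \left(6 \cdot 2 \left(-4\right) + Z{\left(E{\left(\frac{1}{3 + 2} \right)} \right)}\right) = - 151 \left(6 \cdot 2 \left(-4\right) + 7\right) = - 151 \left(12 \left(-4\right) + 7\right) = - 151 \left(-48 + 7\right) = \left(-151\right) \left(-41\right) = 6191$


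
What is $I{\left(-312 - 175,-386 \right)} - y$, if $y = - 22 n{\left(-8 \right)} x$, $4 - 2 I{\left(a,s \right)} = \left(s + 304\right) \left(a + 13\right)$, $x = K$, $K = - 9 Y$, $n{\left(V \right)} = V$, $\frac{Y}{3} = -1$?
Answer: $-24184$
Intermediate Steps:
$Y = -3$ ($Y = 3 \left(-1\right) = -3$)
$K = 27$ ($K = \left(-9\right) \left(-3\right) = 27$)
$x = 27$
$I{\left(a,s \right)} = 2 - \frac{\left(13 + a\right) \left(304 + s\right)}{2}$ ($I{\left(a,s \right)} = 2 - \frac{\left(s + 304\right) \left(a + 13\right)}{2} = 2 - \frac{\left(304 + s\right) \left(13 + a\right)}{2} = 2 - \frac{\left(13 + a\right) \left(304 + s\right)}{2}$)
$y = 4752$ ($y = \left(-22\right) \left(-8\right) 27 = 176 \cdot 27 = 4752$)
$I{\left(-312 - 175,-386 \right)} - y = \left(-1974 - 152 \left(-312 - 175\right) - -2509 - \frac{1}{2} \left(-312 - 175\right) \left(-386\right)\right) - 4752 = \left(-1974 - 152 \left(-312 - 175\right) + 2509 - \frac{1}{2} \left(-312 - 175\right) \left(-386\right)\right) - 4752 = \left(-1974 - -74024 + 2509 - \left(- \frac{487}{2}\right) \left(-386\right)\right) - 4752 = \left(-1974 + 74024 + 2509 - 93991\right) - 4752 = -19432 - 4752 = -24184$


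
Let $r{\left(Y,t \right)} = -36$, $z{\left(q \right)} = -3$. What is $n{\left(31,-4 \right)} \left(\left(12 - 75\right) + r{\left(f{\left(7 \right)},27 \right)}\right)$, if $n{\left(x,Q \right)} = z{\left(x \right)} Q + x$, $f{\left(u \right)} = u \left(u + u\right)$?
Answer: $-4257$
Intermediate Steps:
$f{\left(u \right)} = 2 u^{2}$ ($f{\left(u \right)} = u 2 u = 2 u^{2}$)
$n{\left(x,Q \right)} = x - 3 Q$ ($n{\left(x,Q \right)} = - 3 Q + x = x - 3 Q$)
$n{\left(31,-4 \right)} \left(\left(12 - 75\right) + r{\left(f{\left(7 \right)},27 \right)}\right) = \left(31 - -12\right) \left(\left(12 - 75\right) - 36\right) = \left(31 + 12\right) \left(\left(12 - 75\right) - 36\right) = 43 \left(-63 - 36\right) = 43 \left(-99\right) = -4257$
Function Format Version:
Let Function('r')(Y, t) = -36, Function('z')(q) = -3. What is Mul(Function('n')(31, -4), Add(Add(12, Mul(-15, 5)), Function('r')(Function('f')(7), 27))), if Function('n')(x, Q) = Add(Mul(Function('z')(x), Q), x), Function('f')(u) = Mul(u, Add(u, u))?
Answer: -4257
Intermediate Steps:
Function('f')(u) = Mul(2, Pow(u, 2)) (Function('f')(u) = Mul(u, Mul(2, u)) = Mul(2, Pow(u, 2)))
Function('n')(x, Q) = Add(x, Mul(-3, Q)) (Function('n')(x, Q) = Add(Mul(-3, Q), x) = Add(x, Mul(-3, Q)))
Mul(Function('n')(31, -4), Add(Add(12, Mul(-15, 5)), Function('r')(Function('f')(7), 27))) = Mul(Add(31, Mul(-3, -4)), Add(Add(12, Mul(-15, 5)), -36)) = Mul(Add(31, 12), Add(Add(12, -75), -36)) = Mul(43, Add(-63, -36)) = Mul(43, -99) = -4257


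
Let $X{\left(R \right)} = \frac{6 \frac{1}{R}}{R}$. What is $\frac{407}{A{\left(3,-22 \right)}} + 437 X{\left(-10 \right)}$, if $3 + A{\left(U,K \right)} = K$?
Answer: $\frac{497}{50} \approx 9.94$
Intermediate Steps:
$A{\left(U,K \right)} = -3 + K$
$X{\left(R \right)} = \frac{6}{R^{2}}$
$\frac{407}{A{\left(3,-22 \right)}} + 437 X{\left(-10 \right)} = \frac{407}{-3 - 22} + 437 \cdot \frac{6}{100} = \frac{407}{-25} + 437 \cdot 6 \cdot \frac{1}{100} = 407 \left(- \frac{1}{25}\right) + 437 \cdot \frac{3}{50} = - \frac{407}{25} + \frac{1311}{50} = \frac{497}{50}$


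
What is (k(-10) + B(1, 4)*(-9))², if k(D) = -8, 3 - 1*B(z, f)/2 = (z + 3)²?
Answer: 51076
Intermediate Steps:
B(z, f) = 6 - 2*(3 + z)² (B(z, f) = 6 - 2*(z + 3)² = 6 - 2*(3 + z)²)
(k(-10) + B(1, 4)*(-9))² = (-8 + (6 - 2*(3 + 1)²)*(-9))² = (-8 + (6 - 2*4²)*(-9))² = (-8 + (6 - 2*16)*(-9))² = (-8 + (6 - 32)*(-9))² = (-8 - 26*(-9))² = (-8 + 234)² = 226² = 51076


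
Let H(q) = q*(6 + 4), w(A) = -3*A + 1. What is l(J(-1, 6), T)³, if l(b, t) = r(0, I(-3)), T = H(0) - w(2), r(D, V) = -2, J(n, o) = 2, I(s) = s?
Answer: -8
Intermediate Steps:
w(A) = 1 - 3*A
H(q) = 10*q (H(q) = q*10 = 10*q)
T = 5 (T = 10*0 - (1 - 3*2) = 0 - (1 - 6) = 0 - 1*(-5) = 0 + 5 = 5)
l(b, t) = -2
l(J(-1, 6), T)³ = (-2)³ = -8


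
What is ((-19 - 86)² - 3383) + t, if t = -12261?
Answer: -4619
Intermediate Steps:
((-19 - 86)² - 3383) + t = ((-19 - 86)² - 3383) - 12261 = ((-105)² - 3383) - 12261 = (11025 - 3383) - 12261 = 7642 - 12261 = -4619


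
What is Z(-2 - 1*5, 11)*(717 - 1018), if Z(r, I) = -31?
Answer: 9331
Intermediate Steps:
Z(-2 - 1*5, 11)*(717 - 1018) = -31*(717 - 1018) = -31*(-301) = 9331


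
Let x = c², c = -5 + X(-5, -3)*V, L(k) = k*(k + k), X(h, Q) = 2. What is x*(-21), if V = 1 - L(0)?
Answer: -189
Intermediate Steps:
L(k) = 2*k² (L(k) = k*(2*k) = 2*k²)
V = 1 (V = 1 - 2*0² = 1 - 2*0 = 1 - 1*0 = 1 + 0 = 1)
c = -3 (c = -5 + 2*1 = -5 + 2 = -3)
x = 9 (x = (-3)² = 9)
x*(-21) = 9*(-21) = -189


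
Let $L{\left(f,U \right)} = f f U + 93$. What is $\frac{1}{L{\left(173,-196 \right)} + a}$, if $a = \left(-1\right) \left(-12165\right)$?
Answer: $- \frac{1}{5853826} \approx -1.7083 \cdot 10^{-7}$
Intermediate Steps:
$L{\left(f,U \right)} = 93 + U f^{2}$ ($L{\left(f,U \right)} = f^{2} U + 93 = U f^{2} + 93 = 93 + U f^{2}$)
$a = 12165$
$\frac{1}{L{\left(173,-196 \right)} + a} = \frac{1}{\left(93 - 196 \cdot 173^{2}\right) + 12165} = \frac{1}{\left(93 - 5866084\right) + 12165} = \frac{1}{-5865991 + 12165} = \frac{1}{-5853826} = - \frac{1}{5853826}$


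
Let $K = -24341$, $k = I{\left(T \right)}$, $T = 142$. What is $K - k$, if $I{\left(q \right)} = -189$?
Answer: $-24152$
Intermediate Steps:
$k = -189$
$K - k = -24341 - -189 = -24341 + 189 = -24152$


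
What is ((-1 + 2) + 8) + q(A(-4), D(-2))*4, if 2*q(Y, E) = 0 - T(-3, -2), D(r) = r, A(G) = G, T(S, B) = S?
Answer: 15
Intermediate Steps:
q(Y, E) = 3/2 (q(Y, E) = (0 - 1*(-3))/2 = (0 + 3)/2 = (1/2)*3 = 3/2)
((-1 + 2) + 8) + q(A(-4), D(-2))*4 = ((-1 + 2) + 8) + (3/2)*4 = (1 + 8) + 6 = 9 + 6 = 15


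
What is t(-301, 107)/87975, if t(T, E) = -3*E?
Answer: -107/29325 ≈ -0.0036488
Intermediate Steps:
t(-301, 107)/87975 = -3*107/87975 = -321*1/87975 = -107/29325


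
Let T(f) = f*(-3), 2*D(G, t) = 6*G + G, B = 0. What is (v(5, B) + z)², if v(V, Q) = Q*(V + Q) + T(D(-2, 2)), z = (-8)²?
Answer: 7225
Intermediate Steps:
z = 64
D(G, t) = 7*G/2 (D(G, t) = (6*G + G)/2 = (7*G)/2 = 7*G/2)
T(f) = -3*f
v(V, Q) = 21 + Q*(Q + V) (v(V, Q) = Q*(V + Q) - 21*(-2)/2 = Q*(Q + V) - 3*(-7) = Q*(Q + V) + 21 = 21 + Q*(Q + V))
(v(5, B) + z)² = ((21 + 0² + 0*5) + 64)² = ((21 + 0 + 0) + 64)² = (21 + 64)² = 85² = 7225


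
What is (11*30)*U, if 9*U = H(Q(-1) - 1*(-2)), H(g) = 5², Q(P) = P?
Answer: 2750/3 ≈ 916.67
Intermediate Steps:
H(g) = 25
U = 25/9 (U = (⅑)*25 = 25/9 ≈ 2.7778)
(11*30)*U = (11*30)*(25/9) = 330*(25/9) = 2750/3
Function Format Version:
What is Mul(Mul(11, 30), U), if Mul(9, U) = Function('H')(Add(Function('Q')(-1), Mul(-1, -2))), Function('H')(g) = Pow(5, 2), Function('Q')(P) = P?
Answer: Rational(2750, 3) ≈ 916.67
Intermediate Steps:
Function('H')(g) = 25
U = Rational(25, 9) (U = Mul(Rational(1, 9), 25) = Rational(25, 9) ≈ 2.7778)
Mul(Mul(11, 30), U) = Mul(Mul(11, 30), Rational(25, 9)) = Mul(330, Rational(25, 9)) = Rational(2750, 3)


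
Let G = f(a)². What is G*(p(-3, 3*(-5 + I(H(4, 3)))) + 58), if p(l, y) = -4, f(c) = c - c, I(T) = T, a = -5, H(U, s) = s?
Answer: 0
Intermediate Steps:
f(c) = 0
G = 0 (G = 0² = 0)
G*(p(-3, 3*(-5 + I(H(4, 3)))) + 58) = 0*(-4 + 58) = 0*54 = 0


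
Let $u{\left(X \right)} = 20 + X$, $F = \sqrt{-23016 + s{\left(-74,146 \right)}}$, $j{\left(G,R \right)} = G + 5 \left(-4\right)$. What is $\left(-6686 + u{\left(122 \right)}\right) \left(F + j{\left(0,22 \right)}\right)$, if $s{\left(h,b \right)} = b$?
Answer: $130880 - 6544 i \sqrt{22870} \approx 1.3088 \cdot 10^{5} - 9.8964 \cdot 10^{5} i$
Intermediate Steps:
$j{\left(G,R \right)} = -20 + G$ ($j{\left(G,R \right)} = G - 20 = -20 + G$)
$F = i \sqrt{22870}$ ($F = \sqrt{-23016 + 146} = \sqrt{-22870} = i \sqrt{22870} \approx 151.23 i$)
$\left(-6686 + u{\left(122 \right)}\right) \left(F + j{\left(0,22 \right)}\right) = \left(-6686 + \left(20 + 122\right)\right) \left(i \sqrt{22870} + \left(-20 + 0\right)\right) = \left(-6686 + 142\right) \left(i \sqrt{22870} - 20\right) = - 6544 \left(-20 + i \sqrt{22870}\right) = 130880 - 6544 i \sqrt{22870}$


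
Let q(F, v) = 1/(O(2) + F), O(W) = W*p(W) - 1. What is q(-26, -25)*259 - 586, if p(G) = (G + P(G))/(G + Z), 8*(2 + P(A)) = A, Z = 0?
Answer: -63738/107 ≈ -595.68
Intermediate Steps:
P(A) = -2 + A/8
p(G) = (-2 + 9*G/8)/G (p(G) = (G + (-2 + G/8))/(G + 0) = (-2 + 9*G/8)/G)
O(W) = -1 + W*(9/8 - 2/W) (O(W) = W*(9/8 - 2/W) - 1 = -1 + W*(9/8 - 2/W))
q(F, v) = 1/(-3/4 + F) (q(F, v) = 1/((-3 + (9/8)*2) + F) = 1/((-3 + 9/4) + F) = 1/(-3/4 + F))
q(-26, -25)*259 - 586 = (4/(-3 + 4*(-26)))*259 - 586 = (4/(-3 - 104))*259 - 586 = (4/(-107))*259 - 586 = (4*(-1/107))*259 - 586 = -4/107*259 - 586 = -1036/107 - 586 = -63738/107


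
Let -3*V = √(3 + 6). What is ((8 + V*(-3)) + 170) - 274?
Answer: -93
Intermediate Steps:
V = -1 (V = -√(3 + 6)/3 = -√9/3 = -⅓*3 = -1)
((8 + V*(-3)) + 170) - 274 = ((8 - 1*(-3)) + 170) - 274 = ((8 + 3) + 170) - 274 = (11 + 170) - 274 = 181 - 274 = -93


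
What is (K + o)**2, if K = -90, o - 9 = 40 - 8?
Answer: 2401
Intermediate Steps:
o = 41 (o = 9 + (40 - 8) = 9 + 32 = 41)
(K + o)**2 = (-90 + 41)**2 = (-49)**2 = 2401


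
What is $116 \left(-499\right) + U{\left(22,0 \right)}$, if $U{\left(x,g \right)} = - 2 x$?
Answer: $-57928$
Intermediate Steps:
$116 \left(-499\right) + U{\left(22,0 \right)} = 116 \left(-499\right) - 44 = -57884 - 44 = -57928$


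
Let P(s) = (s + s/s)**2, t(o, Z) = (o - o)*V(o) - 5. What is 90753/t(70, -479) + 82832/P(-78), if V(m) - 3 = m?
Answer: -537660377/29645 ≈ -18137.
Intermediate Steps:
V(m) = 3 + m
t(o, Z) = -5 (t(o, Z) = (o - o)*(3 + o) - 5 = 0*(3 + o) - 5 = 0 - 5 = -5)
P(s) = (1 + s)**2 (P(s) = (s + 1)**2 = (1 + s)**2)
90753/t(70, -479) + 82832/P(-78) = 90753/(-5) + 82832/((1 - 78)**2) = 90753*(-1/5) + 82832/((-77)**2) = -90753/5 + 82832/5929 = -537660377/29645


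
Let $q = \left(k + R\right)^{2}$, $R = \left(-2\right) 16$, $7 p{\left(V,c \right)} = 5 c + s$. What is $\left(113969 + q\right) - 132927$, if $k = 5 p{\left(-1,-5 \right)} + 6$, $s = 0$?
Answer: $- \frac{834693}{49} \approx -17035.0$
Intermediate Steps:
$p{\left(V,c \right)} = \frac{5 c}{7}$ ($p{\left(V,c \right)} = \frac{5 c + 0}{7} = \frac{5 c}{7}$)
$R = -32$
$k = - \frac{83}{7}$ ($k = 5 \cdot \frac{5}{7} \left(-5\right) + 6 = 5 \left(- \frac{25}{7}\right) + 6 = - \frac{125}{7} + 6 = - \frac{83}{7} \approx -11.857$)
$q = \frac{94249}{49}$ ($q = \left(- \frac{83}{7} - 32\right)^{2} = \left(- \frac{307}{7}\right)^{2} = \frac{94249}{49} \approx 1923.4$)
$\left(113969 + q\right) - 132927 = \left(113969 + \frac{94249}{49}\right) - 132927 = \frac{5678730}{49} - 132927 = - \frac{834693}{49}$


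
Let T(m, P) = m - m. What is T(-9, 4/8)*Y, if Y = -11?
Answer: 0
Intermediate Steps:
T(m, P) = 0
T(-9, 4/8)*Y = 0*(-11) = 0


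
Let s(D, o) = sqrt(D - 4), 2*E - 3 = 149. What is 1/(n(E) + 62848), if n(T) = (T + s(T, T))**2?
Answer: 8587/589684616 - 57*sqrt(2)/294842308 ≈ 1.4289e-5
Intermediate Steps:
E = 76 (E = 3/2 + (1/2)*149 = 3/2 + 149/2 = 76)
s(D, o) = sqrt(-4 + D)
n(T) = (T + sqrt(-4 + T))**2
1/(n(E) + 62848) = 1/((76 + sqrt(-4 + 76))**2 + 62848) = 1/((76 + sqrt(72))**2 + 62848) = 1/((76 + 6*sqrt(2))**2 + 62848) = 1/(62848 + (76 + 6*sqrt(2))**2)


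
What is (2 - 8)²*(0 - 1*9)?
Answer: -324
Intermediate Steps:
(2 - 8)²*(0 - 1*9) = (-6)²*(0 - 9) = 36*(-9) = -324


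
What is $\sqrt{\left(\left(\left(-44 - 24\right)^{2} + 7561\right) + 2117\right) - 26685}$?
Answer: $i \sqrt{12383} \approx 111.28 i$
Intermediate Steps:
$\sqrt{\left(\left(\left(-44 - 24\right)^{2} + 7561\right) + 2117\right) - 26685} = \sqrt{\left(\left(\left(-68\right)^{2} + 7561\right) + 2117\right) - 26685} = \sqrt{\left(\left(4624 + 7561\right) + 2117\right) - 26685} = \sqrt{\left(12185 + 2117\right) - 26685} = \sqrt{14302 - 26685} = \sqrt{-12383} = i \sqrt{12383}$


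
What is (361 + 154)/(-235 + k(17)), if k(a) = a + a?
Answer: -515/201 ≈ -2.5622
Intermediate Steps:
k(a) = 2*a
(361 + 154)/(-235 + k(17)) = (361 + 154)/(-235 + 2*17) = 515/(-235 + 34) = 515/(-201) = 515*(-1/201) = -515/201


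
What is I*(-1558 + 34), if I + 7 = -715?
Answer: 1100328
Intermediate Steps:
I = -722 (I = -7 - 715 = -722)
I*(-1558 + 34) = -722*(-1558 + 34) = -722*(-1524) = 1100328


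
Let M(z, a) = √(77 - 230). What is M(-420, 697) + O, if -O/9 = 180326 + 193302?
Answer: -3362652 + 3*I*√17 ≈ -3.3627e+6 + 12.369*I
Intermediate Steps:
M(z, a) = 3*I*√17 (M(z, a) = √(-153) = 3*I*√17)
O = -3362652 (O = -9*(180326 + 193302) = -9*373628 = -3362652)
M(-420, 697) + O = 3*I*√17 - 3362652 = -3362652 + 3*I*√17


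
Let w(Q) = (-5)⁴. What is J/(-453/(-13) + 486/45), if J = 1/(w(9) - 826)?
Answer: -65/596367 ≈ -0.00010899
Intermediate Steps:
w(Q) = 625
J = -1/201 (J = 1/(625 - 826) = 1/(-201) = -1/201 ≈ -0.0049751)
J/(-453/(-13) + 486/45) = -1/(201*(-453/(-13) + 486/45)) = -1/(201*(-453*(-1/13) + 486*(1/45))) = -1/(201*(453/13 + 54/5)) = -1/(201*2967/65) = -1/201*65/2967 = -65/596367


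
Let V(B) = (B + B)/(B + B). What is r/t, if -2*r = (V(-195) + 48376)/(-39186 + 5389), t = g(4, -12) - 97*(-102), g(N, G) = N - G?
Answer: 48377/669856540 ≈ 7.2220e-5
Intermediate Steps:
t = 9910 (t = (4 - 1*(-12)) - 97*(-102) = (4 + 12) + 9894 = 16 + 9894 = 9910)
V(B) = 1 (V(B) = (2*B)/((2*B)) = (2*B)*(1/(2*B)) = 1)
r = 48377/67594 (r = -(1 + 48376)/(2*(-39186 + 5389)) = -48377/(2*(-33797)) = -48377*(-1)/(2*33797) = -½*(-48377/33797) = 48377/67594 ≈ 0.71570)
r/t = (48377/67594)/9910 = (48377/67594)*(1/9910) = 48377/669856540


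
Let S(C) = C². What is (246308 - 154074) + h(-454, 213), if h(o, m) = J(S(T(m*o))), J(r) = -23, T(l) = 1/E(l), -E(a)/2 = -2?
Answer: 92211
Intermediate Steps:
E(a) = 4 (E(a) = -2*(-2) = 4)
T(l) = ¼ (T(l) = 1/4 = ¼)
h(o, m) = -23
(246308 - 154074) + h(-454, 213) = (246308 - 154074) - 23 = 92234 - 23 = 92211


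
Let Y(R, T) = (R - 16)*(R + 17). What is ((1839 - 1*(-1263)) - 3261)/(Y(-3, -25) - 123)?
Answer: 159/389 ≈ 0.40874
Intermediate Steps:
Y(R, T) = (-16 + R)*(17 + R)
((1839 - 1*(-1263)) - 3261)/(Y(-3, -25) - 123) = ((1839 - 1*(-1263)) - 3261)/((-272 - 3 + (-3)²) - 123) = ((1839 + 1263) - 3261)/((-272 - 3 + 9) - 123) = (3102 - 3261)/(-266 - 123) = -159/(-389) = -159*(-1/389) = 159/389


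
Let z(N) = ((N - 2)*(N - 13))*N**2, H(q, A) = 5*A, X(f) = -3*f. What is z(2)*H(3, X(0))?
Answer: 0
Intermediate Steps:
z(N) = N**2*(-13 + N)*(-2 + N) (z(N) = ((-2 + N)*(-13 + N))*N**2 = ((-13 + N)*(-2 + N))*N**2 = N**2*(-13 + N)*(-2 + N))
z(2)*H(3, X(0)) = (2**2*(26 + 2**2 - 15*2))*(5*(-3*0)) = (4*(26 + 4 - 30))*(5*0) = (4*0)*0 = 0*0 = 0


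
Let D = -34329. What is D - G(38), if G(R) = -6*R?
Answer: -34101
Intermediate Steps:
D - G(38) = -34329 - (-6)*38 = -34329 - 1*(-228) = -34329 + 228 = -34101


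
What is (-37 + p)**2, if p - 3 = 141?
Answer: 11449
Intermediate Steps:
p = 144 (p = 3 + 141 = 144)
(-37 + p)**2 = (-37 + 144)**2 = 107**2 = 11449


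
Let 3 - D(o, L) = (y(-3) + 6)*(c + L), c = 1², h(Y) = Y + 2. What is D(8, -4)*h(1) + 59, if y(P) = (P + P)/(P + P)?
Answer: 131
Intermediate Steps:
h(Y) = 2 + Y
y(P) = 1 (y(P) = (2*P)/((2*P)) = (2*P)*(1/(2*P)) = 1)
c = 1
D(o, L) = -4 - 7*L (D(o, L) = 3 - (1 + 6)*(1 + L) = 3 - 7*(1 + L) = 3 - (7 + 7*L) = 3 + (-7 - 7*L) = -4 - 7*L)
D(8, -4)*h(1) + 59 = (-4 - 7*(-4))*(2 + 1) + 59 = (-4 + 28)*3 + 59 = 24*3 + 59 = 72 + 59 = 131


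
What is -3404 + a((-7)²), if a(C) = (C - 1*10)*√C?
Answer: -3131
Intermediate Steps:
a(C) = √C*(-10 + C) (a(C) = (C - 10)*√C = (-10 + C)*√C = √C*(-10 + C))
-3404 + a((-7)²) = -3404 + √((-7)²)*(-10 + (-7)²) = -3404 + √49*(-10 + 49) = -3404 + 7*39 = -3404 + 273 = -3131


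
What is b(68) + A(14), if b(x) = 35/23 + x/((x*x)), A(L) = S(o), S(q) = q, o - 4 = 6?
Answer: 18043/1564 ≈ 11.536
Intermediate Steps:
o = 10 (o = 4 + 6 = 10)
A(L) = 10
b(x) = 35/23 + 1/x (b(x) = 35*(1/23) + x/(x**2) = 35/23 + x/x**2 = 35/23 + 1/x)
b(68) + A(14) = (35/23 + 1/68) + 10 = 2403/1564 + 10 = 18043/1564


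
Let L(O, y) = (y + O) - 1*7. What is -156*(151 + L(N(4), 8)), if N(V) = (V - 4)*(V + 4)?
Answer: -23712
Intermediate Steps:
N(V) = (-4 + V)*(4 + V)
L(O, y) = -7 + O + y (L(O, y) = (O + y) - 7 = -7 + O + y)
-156*(151 + L(N(4), 8)) = -156*(151 + (-7 + (-16 + 4**2) + 8)) = -156*(151 + (-7 + (-16 + 16) + 8)) = -156*(151 + (-7 + 0 + 8)) = -156*(151 + 1) = -156*152 = -23712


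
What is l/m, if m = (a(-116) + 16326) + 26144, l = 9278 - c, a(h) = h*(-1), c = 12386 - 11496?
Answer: 4194/21293 ≈ 0.19697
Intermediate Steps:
c = 890
a(h) = -h
l = 8388 (l = 9278 - 1*890 = 9278 - 890 = 8388)
m = 42586 (m = (-1*(-116) + 16326) + 26144 = (116 + 16326) + 26144 = 16442 + 26144 = 42586)
l/m = 8388/42586 = 8388*(1/42586) = 4194/21293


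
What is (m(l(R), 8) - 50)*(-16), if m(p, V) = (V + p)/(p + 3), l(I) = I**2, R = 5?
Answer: 5468/7 ≈ 781.14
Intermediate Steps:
m(p, V) = (V + p)/(3 + p)
(m(l(R), 8) - 50)*(-16) = ((8 + 5**2)/(3 + 5**2) - 50)*(-16) = ((8 + 25)/(3 + 25) - 50)*(-16) = (33/28 - 50)*(-16) = -1367/28*(-16) = 5468/7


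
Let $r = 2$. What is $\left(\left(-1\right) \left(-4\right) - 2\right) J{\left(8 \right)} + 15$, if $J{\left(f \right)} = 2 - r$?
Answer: $15$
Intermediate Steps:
$J{\left(f \right)} = 0$ ($J{\left(f \right)} = 2 - 2 = 0$)
$\left(\left(-1\right) \left(-4\right) - 2\right) J{\left(8 \right)} + 15 = \left(\left(-1\right) \left(-4\right) - 2\right) 0 + 15 = \left(4 - 2\right) 0 + 15 = 2 \cdot 0 + 15 = 0 + 15 = 15$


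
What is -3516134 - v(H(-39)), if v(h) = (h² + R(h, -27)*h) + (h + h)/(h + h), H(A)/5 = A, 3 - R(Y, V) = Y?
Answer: -3515550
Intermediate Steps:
R(Y, V) = 3 - Y
H(A) = 5*A
v(h) = 1 + h² + h*(3 - h) (v(h) = (h² + (3 - h)*h) + (h + h)/(h + h) = (h² + h*(3 - h)) + (2*h)/((2*h)) = (h² + h*(3 - h)) + (2*h)*(1/(2*h)) = (h² + h*(3 - h)) + 1 = 1 + h² + h*(3 - h))
-3516134 - v(H(-39)) = -3516134 - (1 + 3*(5*(-39))) = -3516134 - (1 + 3*(-195)) = -3516134 - (1 - 585) = -3516134 - 1*(-584) = -3516134 + 584 = -3515550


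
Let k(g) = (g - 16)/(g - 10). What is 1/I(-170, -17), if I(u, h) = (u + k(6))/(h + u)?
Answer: 374/335 ≈ 1.1164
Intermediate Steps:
k(g) = (-16 + g)/(-10 + g)
I(u, h) = (5/2 + u)/(h + u) (I(u, h) = (u + (-16 + 6)/(-10 + 6))/(h + u) = (u - 10/(-4))/(h + u) = (u - ¼*(-10))/(h + u) = (u + 5/2)/(h + u) = (5/2 + u)/(h + u))
1/I(-170, -17) = 1/((5/2 - 170)/(-17 - 170)) = 1/(-335/2/(-187)) = 1/(-1/187*(-335/2)) = 1/(335/374) = 374/335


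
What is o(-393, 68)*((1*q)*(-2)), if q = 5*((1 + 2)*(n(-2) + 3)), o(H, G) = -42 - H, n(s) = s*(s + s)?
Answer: -115830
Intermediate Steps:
n(s) = 2*s**2 (n(s) = s*(2*s) = 2*s**2)
q = 165 (q = 5*((1 + 2)*(2*(-2)**2 + 3)) = 5*(3*(2*4 + 3)) = 5*(3*(8 + 3)) = 5*(3*11) = 5*33 = 165)
o(-393, 68)*((1*q)*(-2)) = (-42 - 1*(-393))*((1*165)*(-2)) = (-42 + 393)*(165*(-2)) = 351*(-330) = -115830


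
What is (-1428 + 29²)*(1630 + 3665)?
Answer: -3108165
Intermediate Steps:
(-1428 + 29²)*(1630 + 3665) = (-1428 + 841)*5295 = -587*5295 = -3108165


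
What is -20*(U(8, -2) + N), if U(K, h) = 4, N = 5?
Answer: -180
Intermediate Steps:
-20*(U(8, -2) + N) = -20*(4 + 5) = -20*9 = -180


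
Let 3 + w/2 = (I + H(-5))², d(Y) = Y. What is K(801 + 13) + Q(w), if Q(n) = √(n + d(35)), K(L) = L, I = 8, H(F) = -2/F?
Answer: 814 + √4253/5 ≈ 827.04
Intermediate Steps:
w = 3378/25 (w = -6 + 2*(8 - 2/(-5))² = -6 + 2*(8 - 2*(-⅕))² = -6 + 2*(8 + ⅖)² = -6 + 2*(42/5)² = -6 + 2*(1764/25) = -6 + 3528/25 = 3378/25 ≈ 135.12)
Q(n) = √(35 + n) (Q(n) = √(n + 35) = √(35 + n))
K(801 + 13) + Q(w) = (801 + 13) + √(35 + 3378/25) = 814 + √(4253/25) = 814 + √4253/5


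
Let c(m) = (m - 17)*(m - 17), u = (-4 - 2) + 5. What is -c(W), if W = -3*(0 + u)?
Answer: -196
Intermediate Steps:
u = -1 (u = -6 + 5 = -1)
W = 3 (W = -3*(0 - 1) = -3*(-1) = 3)
c(m) = (-17 + m)² (c(m) = (-17 + m)*(-17 + m) = (-17 + m)²)
-c(W) = -(-17 + 3)² = -1*(-14)² = -1*196 = -196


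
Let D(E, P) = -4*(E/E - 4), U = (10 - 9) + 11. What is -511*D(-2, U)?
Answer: -6132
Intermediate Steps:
U = 12 (U = 1 + 11 = 12)
D(E, P) = 12 (D(E, P) = -4*(1 - 4) = -4*(-3) = 12)
-511*D(-2, U) = -511*12 = -6132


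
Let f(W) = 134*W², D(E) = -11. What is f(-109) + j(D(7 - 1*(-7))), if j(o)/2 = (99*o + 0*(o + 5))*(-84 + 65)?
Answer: 1633436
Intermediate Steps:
j(o) = -3762*o (j(o) = 2*((99*o + 0*(o + 5))*(-84 + 65)) = 2*((99*o + 0*(5 + o))*(-19)) = 2*((99*o + 0)*(-19)) = 2*((99*o)*(-19)) = 2*(-1881*o) = -3762*o)
f(-109) + j(D(7 - 1*(-7))) = 134*(-109)² - 3762*(-11) = 134*11881 + 41382 = 1592054 + 41382 = 1633436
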